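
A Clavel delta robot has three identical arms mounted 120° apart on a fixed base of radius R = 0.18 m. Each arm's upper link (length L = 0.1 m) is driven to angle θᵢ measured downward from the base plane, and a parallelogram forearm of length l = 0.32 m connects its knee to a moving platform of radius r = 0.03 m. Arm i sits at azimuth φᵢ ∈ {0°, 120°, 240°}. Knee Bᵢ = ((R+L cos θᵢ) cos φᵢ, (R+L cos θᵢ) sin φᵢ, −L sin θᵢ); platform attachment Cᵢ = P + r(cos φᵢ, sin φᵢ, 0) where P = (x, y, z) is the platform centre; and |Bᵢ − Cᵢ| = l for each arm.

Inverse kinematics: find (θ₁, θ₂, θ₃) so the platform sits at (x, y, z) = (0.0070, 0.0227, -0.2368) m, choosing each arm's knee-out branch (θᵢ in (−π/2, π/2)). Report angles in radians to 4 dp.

rotate P by −φ1: (0.0070, 0.0227, -0.2368)
  e−x'=0.1430;  (l²−L²−(e−x')²−y'²−z²)/2L = 0.0768
  γ=atan2(-0.2368,0.1430)=-1.0275;  ψ=arccos(0.2777)=1.2894;  θ1=γ+ψ≈0.2619
φ2=120.0° → target in arm frame (0.0162, -0.0174)
  A=0.1338, B=-0.2368, C=(l²−L²−A²−y'²−z²)/(2L)=0.0905
  √(A²+B²)=0.2720;  θ2 = -1.0564+1.2314 ≈ 0.1751
rotate P by −φ3: (-0.0232, -0.0053, -0.2368)
  A=0.1732, B=-0.2368, C=(l²−L²−A²−y'²−z²)/(2L)=0.0316
  θ3 = atan2(B,A) + arccos(C/0.2934) = 0.5236

θ₁ = 0.2619, θ₂ = 0.1751, θ₃ = 0.5236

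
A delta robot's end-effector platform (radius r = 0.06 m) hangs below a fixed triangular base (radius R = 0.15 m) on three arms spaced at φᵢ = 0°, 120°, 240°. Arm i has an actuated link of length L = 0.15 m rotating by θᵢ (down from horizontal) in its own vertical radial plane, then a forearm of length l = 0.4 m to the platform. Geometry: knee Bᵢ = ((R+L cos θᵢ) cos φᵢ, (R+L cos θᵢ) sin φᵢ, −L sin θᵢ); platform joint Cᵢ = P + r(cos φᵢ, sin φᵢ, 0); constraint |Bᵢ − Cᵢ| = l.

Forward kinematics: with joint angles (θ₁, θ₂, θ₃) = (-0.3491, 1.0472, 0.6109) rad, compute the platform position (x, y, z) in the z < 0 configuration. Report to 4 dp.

O1 = (0.2310·cos0.0°, 0.2310·sin0.0°, 0.0513) = (0.2310, 0.0000, 0.0513)
arm 2 at φ=120.0°: e+L cos θ2 = 0.1650;  O2 = (-0.0825, 0.1429, -0.1299)
arm 3 at φ=240.0°: e+L cos θ3 = 0.2129;  O3 = (-0.1064, -0.1844, -0.0860)
eliminate P² terms by subtracting sphere 1 from 2 and 3
plane₁₂: -0.6269x+0.2858y+-0.3624z = -0.0119
Cramer: x(z) = 0.0125-0.5003z;  y(z) = -0.0141+0.1706z
sphere 1 gives Az²+Bz+C=0 with A=1.2794, B=0.1112, C=-0.1095;  B²−4AC=0.5725;  roots -0.3391, 0.2523;  negative root z = -0.3391
x = 0.1822, y = -0.0719

(0.1822, -0.0719, -0.3391)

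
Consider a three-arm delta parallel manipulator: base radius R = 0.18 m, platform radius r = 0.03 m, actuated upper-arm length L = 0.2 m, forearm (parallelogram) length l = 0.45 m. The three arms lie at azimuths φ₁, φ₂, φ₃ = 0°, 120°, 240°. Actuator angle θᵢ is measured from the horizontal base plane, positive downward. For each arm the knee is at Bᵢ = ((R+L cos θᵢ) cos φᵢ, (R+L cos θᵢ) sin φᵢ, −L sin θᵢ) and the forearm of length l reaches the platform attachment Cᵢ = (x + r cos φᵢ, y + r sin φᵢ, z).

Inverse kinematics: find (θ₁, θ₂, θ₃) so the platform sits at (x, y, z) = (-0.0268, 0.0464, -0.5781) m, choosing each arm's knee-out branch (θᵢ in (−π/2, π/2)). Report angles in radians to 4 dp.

θ₁ = 1.3094, θ₂ = 1.0473, θ₃ = 1.3094

φ1=0.0° → target in arm frame (-0.0268, 0.0464)
  A cos θ + B sin θ = C:  0.1768·cos θ + -0.5781·sin θ = -0.5128
  γ=atan2(-0.5781,0.1768)=-1.2740;  ψ=arccos(-0.8482)=2.5834;  θ1=γ+ψ≈1.3094
φ2=120.0° → target in arm frame (0.0536, 0.0000)
  A cos θ + B sin θ = C:  0.0964·cos θ + -0.5781·sin θ = -0.4525
  γ=atan2(-0.5781,0.0964)=-1.4055;  ψ=arccos(-0.7721)=2.4529;  θ2=γ+ψ≈1.0473
arm 3 (φ=240.0°): x'=-0.0268, y'=-0.0464
  A=0.1768, B=-0.5781, C=(l²−L²−A²−y'²−z²)/(2L)=-0.5128
  θ3 = atan2(B,A) + arccos(C/0.6045) = 1.3094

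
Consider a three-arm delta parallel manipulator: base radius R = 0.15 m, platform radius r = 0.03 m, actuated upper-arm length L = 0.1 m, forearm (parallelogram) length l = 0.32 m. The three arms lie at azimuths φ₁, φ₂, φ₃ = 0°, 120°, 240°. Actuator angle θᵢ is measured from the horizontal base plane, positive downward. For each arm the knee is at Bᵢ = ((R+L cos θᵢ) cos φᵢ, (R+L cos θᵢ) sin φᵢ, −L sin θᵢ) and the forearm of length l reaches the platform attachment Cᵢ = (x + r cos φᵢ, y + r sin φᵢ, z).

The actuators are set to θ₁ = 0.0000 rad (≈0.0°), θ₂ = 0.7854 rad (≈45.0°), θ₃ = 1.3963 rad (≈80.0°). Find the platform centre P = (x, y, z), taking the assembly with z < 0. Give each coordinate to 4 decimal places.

(0.1093, 0.0615, -0.2939)

arm 1 at φ=0.0°: ρ1 = 0.2200;  O1 = (0.2200, 0.0000, 0.0000)
φ2=120.0°: virtual centre (-0.0954, 0.1652, -0.0707), radius l
arm 3 at φ=240.0°: ρ3 = 0.1374;  O3 = (-0.0687, -0.1190, -0.0985)
|O₂|²−|O₁|² = -0.0070;  |O₃|²−|O₁|² = -0.0198
[-0.6307 0.3303 -0.1414]·P = -0.0070;  [-0.5774 -0.2379 -0.1970]·P = -0.0198
det = 0.3408;  x = 0.0241+-0.2897z,  y = 0.0248+-0.1249z
sphere 1 gives Az²+Bz+C=0 with A=1.0995, B=0.1073, C=-0.0634;  B²−4AC=0.2904;  roots -0.2939, 0.1963;  negative root z = -0.2939
x = 0.1093, y = 0.0615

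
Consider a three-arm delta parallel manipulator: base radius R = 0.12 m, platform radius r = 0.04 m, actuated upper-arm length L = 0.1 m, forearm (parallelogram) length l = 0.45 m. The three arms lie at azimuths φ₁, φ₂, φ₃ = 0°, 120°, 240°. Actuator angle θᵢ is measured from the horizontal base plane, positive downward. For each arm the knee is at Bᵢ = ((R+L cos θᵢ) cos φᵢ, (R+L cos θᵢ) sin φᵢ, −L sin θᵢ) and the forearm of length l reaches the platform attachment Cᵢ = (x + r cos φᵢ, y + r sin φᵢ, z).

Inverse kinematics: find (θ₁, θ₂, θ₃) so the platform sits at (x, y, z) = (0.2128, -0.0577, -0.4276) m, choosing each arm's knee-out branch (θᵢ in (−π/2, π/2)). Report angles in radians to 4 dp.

φ1=0.0° → target in arm frame (0.2128, -0.0577)
  e−x'=-0.1328;  (l²−L²−(e−x')²−y'²−z²)/2L = -0.0565
  √(A²+B²)=0.4477;  θ1 = -1.8719+1.6974 ≈ -0.1745
φ2=120.0° → target in arm frame (-0.1564, -0.1554)
  e−x'=0.2364;  (l²−L²−(e−x')²−y'²−z²)/2L = -0.3519
  γ=atan2(-0.4276,0.2364)=-1.0658;  ψ=arccos(-0.7202)=2.3749;  θ2=γ+ψ≈1.3090
arm 3 (φ=240.0°): x'=-0.0564, y'=0.2131
  A=0.1364, B=-0.4276, C=(l²−L²−A²−y'²−z²)/(2L)=-0.2719
  γ=atan2(-0.4276,0.1364)=-1.2619;  ψ=arccos(-0.6058)=2.2216;  θ3=γ+ψ≈0.9597

θ₁ = -0.1745, θ₂ = 1.3090, θ₃ = 0.9597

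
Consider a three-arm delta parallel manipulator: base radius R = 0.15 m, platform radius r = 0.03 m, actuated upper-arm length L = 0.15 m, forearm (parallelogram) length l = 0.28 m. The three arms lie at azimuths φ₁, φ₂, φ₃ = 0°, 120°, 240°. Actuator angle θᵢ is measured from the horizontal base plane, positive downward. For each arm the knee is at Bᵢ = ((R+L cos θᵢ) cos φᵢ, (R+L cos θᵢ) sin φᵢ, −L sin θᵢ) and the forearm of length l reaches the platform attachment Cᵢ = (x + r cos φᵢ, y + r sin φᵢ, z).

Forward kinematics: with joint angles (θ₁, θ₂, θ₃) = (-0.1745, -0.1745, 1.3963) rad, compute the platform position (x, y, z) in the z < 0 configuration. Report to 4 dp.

(0.0667, 0.1156, -0.1309)

arm 1 at φ=0.0°: e+L cos θ1 = 0.2677;  S1 = (0.2677, 0.0000, 0.0260)
arm 2 at φ=120.0°: e+L cos θ2 = 0.2677;  S2 = (-0.1339, 0.2319, 0.0260)
S3 = (0.1460·cos240.0°, 0.1460·sin240.0°, -0.1477) = (-0.0730, -0.1265, -0.1477)
eliminate P² terms by subtracting sphere 1 from 2 and 3
plane₁₂: -0.8032x+0.4637y+0.0000z = 0.0000
det = 0.5192;  x = 0.0261+-0.3104z,  y = 0.0452+-0.5376z
quadratic in z: (1.3854)z²+(0.0493)z+(-0.0173)=0, √Δ=0.3135 → z ∈ {-0.1309, 0.0953}; z = -0.1309 (taking z<0)
x = 0.0667, y = 0.1156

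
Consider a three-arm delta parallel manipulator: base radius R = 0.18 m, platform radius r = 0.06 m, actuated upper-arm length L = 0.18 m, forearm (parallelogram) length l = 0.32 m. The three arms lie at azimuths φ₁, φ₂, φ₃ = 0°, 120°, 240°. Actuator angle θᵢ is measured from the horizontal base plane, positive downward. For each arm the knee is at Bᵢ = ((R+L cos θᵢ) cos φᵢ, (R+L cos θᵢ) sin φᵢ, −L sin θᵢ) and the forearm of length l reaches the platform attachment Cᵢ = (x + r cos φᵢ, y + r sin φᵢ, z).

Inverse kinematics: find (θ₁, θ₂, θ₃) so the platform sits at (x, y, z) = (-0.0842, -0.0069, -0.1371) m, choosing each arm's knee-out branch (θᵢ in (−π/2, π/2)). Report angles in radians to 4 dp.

rotate P by −φ1: (-0.0842, -0.0069, -0.1371)
  e−x'=0.2042;  (l²−L²−(e−x')²−y'²−z²)/2L = 0.0263
  √(A²+B²)=0.2460;  θ1 = -0.5913+1.4638 ≈ 0.8725
rotate P by −φ2: (0.0361, 0.0764, -0.1371)
  A=0.0839, B=-0.1371, C=(l²−L²−A²−y'²−z²)/(2L)=0.1065
  θ2 = atan2(B,A) + arccos(C/0.1607) = -0.1752
arm 3 (φ=240.0°): x'=0.0481, y'=-0.0695
  e−x'=0.0719;  (l²−L²−(e−x')²−y'²−z²)/2L = 0.1145
  √(A²+B²)=0.1548;  θ3 = -1.0877+0.7388 ≈ -0.3489

θ₁ = 0.8725, θ₂ = -0.1752, θ₃ = -0.3489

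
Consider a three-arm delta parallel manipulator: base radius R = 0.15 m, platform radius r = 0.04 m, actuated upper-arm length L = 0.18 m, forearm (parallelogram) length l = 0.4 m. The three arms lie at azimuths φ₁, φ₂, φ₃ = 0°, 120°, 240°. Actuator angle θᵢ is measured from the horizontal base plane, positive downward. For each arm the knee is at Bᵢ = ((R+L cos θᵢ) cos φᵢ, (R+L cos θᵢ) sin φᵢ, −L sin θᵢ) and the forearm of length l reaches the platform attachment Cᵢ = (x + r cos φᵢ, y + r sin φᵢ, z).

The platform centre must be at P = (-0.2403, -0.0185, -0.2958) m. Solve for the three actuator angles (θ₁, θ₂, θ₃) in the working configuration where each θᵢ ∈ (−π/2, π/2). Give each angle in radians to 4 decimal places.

θ₁ = 1.3961, θ₂ = 0.0873, θ₃ = -0.0871

rotate P by −φ1: (-0.2403, -0.0185, -0.2958)
  A=0.3503, B=-0.2958, C=(l²−L²−A²−y'²−z²)/(2L)=-0.2304
  γ=atan2(-0.2958,0.3503)=-0.7012;  ψ=arccos(-0.5026)=2.0974;  θ1=γ+ψ≈1.3961
rotate P by −φ2: (0.1041, 0.2174, -0.2958)
  A cos θ + B sin θ = C:  0.0059·cos θ + -0.2958·sin θ = -0.0199
  √(A²+B²)=0.2959;  θ2 = -1.5509+1.6382 ≈ 0.0873
φ3=240.0° → target in arm frame (0.1362, -0.1989)
  e−x'=-0.0262;  (l²−L²−(e−x')²−y'²−z²)/2L = -0.0004
  θ3 = atan2(B,A) + arccos(C/0.2970) = -0.0871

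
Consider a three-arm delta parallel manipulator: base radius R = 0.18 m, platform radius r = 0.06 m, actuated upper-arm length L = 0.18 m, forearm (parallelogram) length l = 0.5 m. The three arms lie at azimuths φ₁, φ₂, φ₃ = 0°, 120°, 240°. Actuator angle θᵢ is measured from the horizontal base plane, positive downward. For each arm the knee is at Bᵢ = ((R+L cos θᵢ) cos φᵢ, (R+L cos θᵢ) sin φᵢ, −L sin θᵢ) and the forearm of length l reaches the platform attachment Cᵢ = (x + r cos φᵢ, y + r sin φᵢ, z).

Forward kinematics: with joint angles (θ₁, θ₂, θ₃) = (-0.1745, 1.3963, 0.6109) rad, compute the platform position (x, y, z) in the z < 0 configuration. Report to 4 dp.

(0.2331, -0.1649, -0.4364)

arm 1 at φ=0.0°: ρ1 = 0.2973;  S1 = (0.2973, 0.0000, 0.0313)
arm 2 at φ=120.0°: ρ2 = 0.1513;  S2 = (-0.0756, 0.1310, -0.1773)
arm 3 at φ=240.0°: ρ3 = 0.2674;  S3 = (-0.1337, -0.2316, -0.1032)
|S₂|²−|S₁|² = -0.0350;  |S₃|²−|S₁|² = -0.0072
plane₁₂: -0.7458x+0.2620y+-0.4170z = -0.0350
det = 0.5713;  x = 0.0317+-0.4615z,  y = -0.0435+0.2781z
into |P−S₁|² = l²: 1.2903z² + 0.1584z + -0.1766 = 0;  Δ = 0.9366;  z = -0.4364 or 0.3136 → z<0 root = -0.4364
x = 0.2331, y = -0.1649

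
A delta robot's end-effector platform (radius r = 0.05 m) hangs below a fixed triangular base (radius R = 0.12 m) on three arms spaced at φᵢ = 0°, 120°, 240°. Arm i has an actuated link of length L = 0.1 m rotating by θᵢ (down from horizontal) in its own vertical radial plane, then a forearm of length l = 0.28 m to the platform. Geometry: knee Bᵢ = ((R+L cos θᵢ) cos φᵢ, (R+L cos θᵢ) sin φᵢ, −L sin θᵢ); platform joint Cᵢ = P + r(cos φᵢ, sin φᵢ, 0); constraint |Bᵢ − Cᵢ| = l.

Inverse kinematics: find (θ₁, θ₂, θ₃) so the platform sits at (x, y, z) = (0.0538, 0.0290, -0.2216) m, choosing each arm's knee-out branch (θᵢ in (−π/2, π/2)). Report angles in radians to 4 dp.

arm 1 (φ=0.0°): x'=0.0538, y'=0.0290
  e−x'=0.0162;  (l²−L²−(e−x')²−y'²−z²)/2L = 0.0910
  γ=atan2(-0.2216,0.0162)=-1.4978;  ψ=arccos(0.4093)=1.1491;  θ1=γ+ψ≈-0.3487
arm 2 (φ=120.0°): x'=-0.0018, y'=-0.0611
  e−x'=0.0718;  (l²−L²−(e−x')²−y'²−z²)/2L = 0.0520
  γ=atan2(-0.2216,0.0718)=-1.2575;  ψ=arccos(0.2234)=1.3455;  θ2=γ+ψ≈0.0880
rotate P by −φ3: (-0.0520, 0.0321, -0.2216)
  A=0.1220, B=-0.2216, C=(l²−L²−A²−y'²−z²)/(2L)=0.0169
  θ3 = atan2(B,A) + arccos(C/0.2530) = 0.4365

θ₁ = -0.3487, θ₂ = 0.0880, θ₃ = 0.4365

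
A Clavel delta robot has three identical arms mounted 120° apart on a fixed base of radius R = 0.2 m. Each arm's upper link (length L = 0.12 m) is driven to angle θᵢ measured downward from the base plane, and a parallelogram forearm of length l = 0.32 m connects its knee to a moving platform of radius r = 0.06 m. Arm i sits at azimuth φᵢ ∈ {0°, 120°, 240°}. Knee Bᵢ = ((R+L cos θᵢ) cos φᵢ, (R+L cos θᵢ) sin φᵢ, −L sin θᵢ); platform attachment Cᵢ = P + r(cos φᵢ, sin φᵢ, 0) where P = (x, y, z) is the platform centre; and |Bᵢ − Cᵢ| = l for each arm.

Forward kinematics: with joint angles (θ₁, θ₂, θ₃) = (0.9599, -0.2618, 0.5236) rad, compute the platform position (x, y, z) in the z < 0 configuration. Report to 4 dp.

(-0.0755, 0.0523, -0.2354)

arm 1 at φ=0.0°: ρ1 = 0.2088;  O1 = (0.2088, 0.0000, -0.0983)
arm 2 at φ=120.0°: ρ2 = 0.2559;  O2 = (-0.1280, 0.2216, 0.0311)
O3 = (0.2439·cos240.0°, 0.2439·sin240.0°, -0.0600) = (-0.1220, -0.2112, -0.0600)
eliminate P² terms by subtracting sphere 1 from 2 and 3
plane₁₂: -0.6736x+0.4433y+0.2587z = 0.0132
det = 0.5778;  x = -0.0172+0.2479z,  y = 0.0036+-0.2069z
sphere 1 gives Az²+Bz+C=0 with A=1.1043, B=0.0830, C=-0.0416;  B²−4AC=0.1908;  roots -0.2354, 0.1602;  negative root z = -0.2354
x = -0.0755, y = 0.0523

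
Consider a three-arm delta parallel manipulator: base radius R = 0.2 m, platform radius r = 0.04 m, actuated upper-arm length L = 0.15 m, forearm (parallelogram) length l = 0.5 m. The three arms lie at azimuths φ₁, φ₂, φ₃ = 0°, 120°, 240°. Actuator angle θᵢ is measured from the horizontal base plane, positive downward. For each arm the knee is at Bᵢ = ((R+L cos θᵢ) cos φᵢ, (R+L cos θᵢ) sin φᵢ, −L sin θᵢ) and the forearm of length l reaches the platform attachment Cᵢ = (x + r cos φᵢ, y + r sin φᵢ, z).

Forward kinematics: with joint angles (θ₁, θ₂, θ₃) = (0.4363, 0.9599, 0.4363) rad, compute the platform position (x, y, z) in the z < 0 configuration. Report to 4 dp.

φ1=0.0°: virtual centre (0.2959, 0.0000, -0.0634), radius l
φ2=120.0°: virtual centre (-0.1230, 0.2131, -0.1229), radius l
S3 = (0.2959·cos240.0°, 0.2959·sin240.0°, -0.0634) = (-0.1480, -0.2563, -0.0634)
|S₂|²−|S₁|² = -0.0160;  |S₃|²−|S₁|² = 0.0000
linear system: -0.8379x+0.4262y = -0.0160−-0.1190z; -0.8878x+-0.5126y = 0.0000−0.0000z
Cramer: x(z) = 0.0101-0.0755z;  y(z) = -0.0176+0.1307z
quadratic in z: (1.0228)z²+(0.1653)z+(-0.1640)=0, √Δ=0.8356 → z ∈ {-0.4893, 0.3277}; z = -0.4893 (taking z<0)
x = 0.0471, y = -0.0815

(0.0471, -0.0815, -0.4893)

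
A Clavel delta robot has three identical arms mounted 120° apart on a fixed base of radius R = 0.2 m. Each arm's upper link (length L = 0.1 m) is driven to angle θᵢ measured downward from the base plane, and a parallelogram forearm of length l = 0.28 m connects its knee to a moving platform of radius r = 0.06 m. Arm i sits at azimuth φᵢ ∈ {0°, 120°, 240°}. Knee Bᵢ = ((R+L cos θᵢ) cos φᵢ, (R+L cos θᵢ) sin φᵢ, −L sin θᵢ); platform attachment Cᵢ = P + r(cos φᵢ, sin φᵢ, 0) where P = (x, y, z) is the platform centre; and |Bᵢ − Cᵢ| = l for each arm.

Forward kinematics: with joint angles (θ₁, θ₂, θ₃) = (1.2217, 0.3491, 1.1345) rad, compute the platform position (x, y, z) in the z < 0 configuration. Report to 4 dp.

(-0.0421, 0.0581, -0.2620)

arm 1 at φ=0.0°: ρ1 = 0.1742;  centre 1 = (0.1742, 0.0000, -0.0940)
φ2=120.0°: virtual centre (-0.1170, 0.2026, -0.0342), radius l
arm 3 at φ=240.0°: ρ3 = 0.1823;  centre 3 = (-0.0911, -0.1578, -0.0906)
subtract pairs → two planes through P
plane₁₂: -0.5824x+0.4052y+0.1195z = 0.0167
Cramer: x(z) = -0.0155+0.1014z;  y(z) = 0.0190-0.1493z
into |P−centre ₁|² = l²: 1.0326z² + 0.1438z + -0.0332 = 0;  Δ = 0.1578;  z = -0.2620 or 0.1227 → z<0 root = -0.2620
x = -0.0421, y = 0.0581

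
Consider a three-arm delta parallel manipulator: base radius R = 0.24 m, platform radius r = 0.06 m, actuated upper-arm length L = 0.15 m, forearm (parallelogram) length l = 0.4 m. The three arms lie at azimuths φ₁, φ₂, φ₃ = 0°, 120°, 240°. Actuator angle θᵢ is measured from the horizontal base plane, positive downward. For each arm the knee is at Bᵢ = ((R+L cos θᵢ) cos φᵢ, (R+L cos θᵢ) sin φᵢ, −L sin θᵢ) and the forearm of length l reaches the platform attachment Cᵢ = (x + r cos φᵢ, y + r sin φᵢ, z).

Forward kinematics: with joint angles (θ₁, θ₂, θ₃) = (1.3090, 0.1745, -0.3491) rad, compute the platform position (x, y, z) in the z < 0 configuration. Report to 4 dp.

arm 1 at φ=0.0°: (R−r)+L cos θ1 = 0.2188;  S1 = (0.2188, 0.0000, -0.1449)
S2 = (0.3277·cos120.0°, 0.3277·sin120.0°, -0.0260) = (-0.1639, 0.2838, -0.0260)
arm 3 at φ=240.0°: (R−r)+L cos θ3 = 0.3210;  S3 = (-0.1605, -0.2780, 0.0513)
|S₂|²−|S₁|² = 0.0392;  |S₃|²−|S₁|² = 0.0368
linear system: -0.7654x+0.5676y = 0.0392−0.2377z; -0.7586x+-0.5559y = 0.0368−0.3924z
Cramer: x(z) = -0.0498+0.4145z;  y(z) = 0.0019+0.1402z
into |P−S₁|² = l²: 1.1915z² + 0.0676z + -0.0668 = 0;  Δ = 0.3231;  z = -0.2669 or 0.2102 → z<0 root = -0.2669
x = -0.1605, y = -0.0355

(-0.1605, -0.0355, -0.2669)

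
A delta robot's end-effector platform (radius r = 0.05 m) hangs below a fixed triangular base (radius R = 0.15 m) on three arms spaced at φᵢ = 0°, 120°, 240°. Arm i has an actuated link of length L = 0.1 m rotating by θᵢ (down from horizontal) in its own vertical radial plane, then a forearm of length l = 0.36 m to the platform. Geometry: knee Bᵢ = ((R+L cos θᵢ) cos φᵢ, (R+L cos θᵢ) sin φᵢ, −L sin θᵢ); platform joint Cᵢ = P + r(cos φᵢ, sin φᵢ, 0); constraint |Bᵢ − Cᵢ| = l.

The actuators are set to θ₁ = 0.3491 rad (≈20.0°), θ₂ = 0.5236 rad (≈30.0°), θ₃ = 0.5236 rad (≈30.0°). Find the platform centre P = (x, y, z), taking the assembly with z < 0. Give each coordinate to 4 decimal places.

φ1=0.0°: virtual centre (0.1940, 0.0000, -0.0342), radius l
arm 2 at φ=120.0°: (R−r)+L cos θ2 = 0.1866;  centre 2 = (-0.0933, 0.1616, -0.0500)
arm 3 at φ=240.0°: (R−r)+L cos θ3 = 0.1866;  centre 3 = (-0.0933, -0.1616, -0.0500)
subtract pairs → two planes through P
linear system: -0.5745x+0.3232y = -0.0015−-0.0316z; -0.5745x+-0.3232y = -0.0015−-0.0316z
Cramer: x(z) = 0.0026-0.0550z;  y(z) = 0.0000+0.0000z
into |P−centre ₁|² = l²: 1.0030z² + 0.0895z + -0.0918 = 0;  Δ = 0.3763;  z = -0.3504 or 0.2612 → z<0 root = -0.3504
x = 0.0218, y = 0.0000

(0.0218, 0.0000, -0.3504)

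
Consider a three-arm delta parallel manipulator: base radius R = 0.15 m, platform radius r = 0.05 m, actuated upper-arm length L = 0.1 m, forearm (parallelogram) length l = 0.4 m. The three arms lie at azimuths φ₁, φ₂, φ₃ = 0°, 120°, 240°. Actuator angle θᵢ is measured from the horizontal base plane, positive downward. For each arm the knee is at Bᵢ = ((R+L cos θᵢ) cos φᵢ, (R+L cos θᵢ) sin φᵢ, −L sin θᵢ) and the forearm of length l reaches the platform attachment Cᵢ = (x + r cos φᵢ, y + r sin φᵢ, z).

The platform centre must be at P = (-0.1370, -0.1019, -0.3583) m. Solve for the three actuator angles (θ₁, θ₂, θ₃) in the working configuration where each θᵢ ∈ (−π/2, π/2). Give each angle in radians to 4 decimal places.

θ₁ = 1.1347, θ₂ = 0.6108, θ₃ = -0.3487

arm 1 (φ=0.0°): x'=-0.1370, y'=-0.1019
  e−x'=0.2370;  (l²−L²−(e−x')²−y'²−z²)/2L = -0.2247
  θ1 = atan2(B,A) + arccos(C/0.4296) = 1.1347
φ2=120.0° → target in arm frame (-0.0197, 0.1696)
  A cos θ + B sin θ = C:  0.1197·cos θ + -0.3583·sin θ = -0.1074
  θ2 = atan2(B,A) + arccos(C/0.3778) = 0.6108
φ3=240.0° → target in arm frame (0.1567, -0.0677)
  A=-0.0567, B=-0.3583, C=(l²−L²−A²−y'²−z²)/(2L)=0.0691
  θ3 = atan2(B,A) + arccos(C/0.3628) = -0.3487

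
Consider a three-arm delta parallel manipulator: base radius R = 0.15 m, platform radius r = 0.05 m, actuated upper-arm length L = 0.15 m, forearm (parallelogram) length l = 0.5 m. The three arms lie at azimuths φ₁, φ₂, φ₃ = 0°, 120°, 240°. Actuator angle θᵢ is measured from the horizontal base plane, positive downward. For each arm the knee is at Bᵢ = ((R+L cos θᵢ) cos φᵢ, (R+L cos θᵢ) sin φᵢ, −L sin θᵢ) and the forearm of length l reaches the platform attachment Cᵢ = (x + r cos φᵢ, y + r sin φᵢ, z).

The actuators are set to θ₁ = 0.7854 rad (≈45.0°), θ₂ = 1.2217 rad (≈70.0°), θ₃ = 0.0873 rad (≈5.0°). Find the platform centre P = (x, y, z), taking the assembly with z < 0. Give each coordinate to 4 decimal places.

(-0.0165, -0.2106, -0.5012)

φ1=0.0°: virtual centre (0.2061, 0.0000, -0.1061), radius l
O2 = (0.1513·cos120.0°, 0.1513·sin120.0°, -0.1410) = (-0.0757, 0.1310, -0.1410)
arm 3 at φ=240.0°: (R−r)+L cos θ3 = 0.2494;  O3 = (-0.1247, -0.2160, -0.0131)
subtract pairs → two planes through P
linear system: -0.5634x+0.2621y = -0.0110−-0.0698z; -0.6616x+-0.4320y = 0.0087−0.1860z
Cramer: x(z) = 0.0059+0.0446z;  y(z) = -0.0291+0.3622z
sphere 1 gives Az²+Bz+C=0 with A=1.1331, B=0.1732, C=-0.1978;  B²−4AC=0.9267;  roots -0.5012, 0.3484;  negative root z = -0.5012
x = -0.0165, y = -0.2106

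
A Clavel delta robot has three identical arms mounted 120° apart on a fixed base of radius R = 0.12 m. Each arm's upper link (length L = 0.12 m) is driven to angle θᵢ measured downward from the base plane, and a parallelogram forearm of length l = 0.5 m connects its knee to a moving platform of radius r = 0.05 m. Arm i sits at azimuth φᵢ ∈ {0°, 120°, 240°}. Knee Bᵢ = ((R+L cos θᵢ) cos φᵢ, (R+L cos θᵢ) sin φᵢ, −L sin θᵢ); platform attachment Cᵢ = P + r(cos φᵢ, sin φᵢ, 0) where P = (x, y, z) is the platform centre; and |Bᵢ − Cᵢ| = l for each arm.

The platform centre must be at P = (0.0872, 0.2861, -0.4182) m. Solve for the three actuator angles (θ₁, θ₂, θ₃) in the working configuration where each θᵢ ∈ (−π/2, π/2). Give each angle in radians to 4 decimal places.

φ1=0.0° → target in arm frame (0.0872, 0.2861)
  A cos θ + B sin θ = C:  -0.0172·cos θ + -0.4182·sin θ = -0.0893
  γ=atan2(-0.4182,-0.0172)=-1.6119;  ψ=arccos(-0.2134)=1.7859;  θ1=γ+ψ≈0.1740
rotate P by −φ2: (0.2042, -0.2186, -0.4182)
  e−x'=-0.1342;  (l²−L²−(e−x')²−y'²−z²)/2L = -0.0211
  γ=atan2(-0.4182,-0.1342)=-1.8812;  ψ=arccos(-0.0480)=1.6189;  θ2=γ+ψ≈-0.2624
rotate P by −φ3: (-0.2914, -0.0675, -0.4182)
  A=0.3614, B=-0.4182, C=(l²−L²−A²−y'²−z²)/(2L)=-0.3102
  θ3 = atan2(B,A) + arccos(C/0.5527) = 1.3084

θ₁ = 0.1740, θ₂ = -0.2624, θ₃ = 1.3084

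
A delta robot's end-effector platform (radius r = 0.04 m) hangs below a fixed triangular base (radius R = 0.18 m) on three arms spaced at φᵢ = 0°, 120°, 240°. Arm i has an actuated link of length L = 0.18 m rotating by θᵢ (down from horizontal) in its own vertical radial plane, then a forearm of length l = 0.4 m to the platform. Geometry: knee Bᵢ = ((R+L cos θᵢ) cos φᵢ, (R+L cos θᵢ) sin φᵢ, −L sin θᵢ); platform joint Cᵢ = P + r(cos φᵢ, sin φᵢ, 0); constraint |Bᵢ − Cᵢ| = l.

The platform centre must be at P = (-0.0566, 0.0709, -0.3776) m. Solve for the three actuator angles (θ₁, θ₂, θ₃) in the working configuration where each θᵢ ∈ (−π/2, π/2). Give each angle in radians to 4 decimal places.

θ₁ = 0.8728, θ₂ = 0.2618, θ₃ = 0.7856

rotate P by −φ1: (-0.0566, 0.0709, -0.3776)
  A cos θ + B sin θ = C:  0.1966·cos θ + -0.3776·sin θ = -0.1629
  √(A²+B²)=0.4257;  θ1 = -1.0908+1.9636 ≈ 0.8728
φ2=120.0° → target in arm frame (0.0897, 0.0136)
  A cos θ + B sin θ = C:  0.0503·cos θ + -0.3776·sin θ = -0.0492
  γ=atan2(-0.3776,0.0503)=-1.4384;  ψ=arccos(-0.1290)=1.7002;  θ2=γ+ψ≈0.2618
arm 3 (φ=240.0°): x'=-0.0331, y'=-0.0845
  A=0.1731, B=-0.3776, C=(l²−L²−A²−y'²−z²)/(2L)=-0.1447
  γ=atan2(-0.3776,0.1731)=-1.1410;  ψ=arccos(-0.3483)=1.9265;  θ3=γ+ψ≈0.7856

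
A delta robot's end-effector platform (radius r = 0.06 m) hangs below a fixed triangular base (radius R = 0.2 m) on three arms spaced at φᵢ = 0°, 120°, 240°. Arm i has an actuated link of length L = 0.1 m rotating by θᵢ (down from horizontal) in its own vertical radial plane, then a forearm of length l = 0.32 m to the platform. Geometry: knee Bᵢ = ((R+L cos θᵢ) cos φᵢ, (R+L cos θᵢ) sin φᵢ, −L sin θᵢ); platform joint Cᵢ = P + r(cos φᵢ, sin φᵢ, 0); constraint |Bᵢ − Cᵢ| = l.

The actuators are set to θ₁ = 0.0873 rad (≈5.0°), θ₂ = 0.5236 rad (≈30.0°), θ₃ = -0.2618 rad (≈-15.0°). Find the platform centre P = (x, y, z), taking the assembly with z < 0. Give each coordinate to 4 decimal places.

(0.0058, -0.0456, -0.2224)

arm 1 at φ=0.0°: e+L cos θ1 = 0.2396;  centre 1 = (0.2396, 0.0000, -0.0087)
φ2=120.0°: virtual centre (-0.1133, 0.1962, -0.0500), radius l
centre 3 = (0.2366·cos240.0°, 0.2366·sin240.0°, 0.0259) = (-0.1183, -0.2049, 0.0259)
eliminate P² terms by subtracting sphere 1 from 2 and 3
[-0.7058 0.3925 -0.0826]·P = -0.0036;  [-0.7158 -0.4098 0.0692]·P = -0.0008
Cramer: x(z) = 0.0032-0.0117z;  y(z) = -0.0035+0.1893z
into |P−centre ₁|² = l²: 1.0360z² + 0.0216z + -0.0464 = 0;  Δ = 0.1928;  z = -0.2224 or 0.2015 → z<0 root = -0.2224
x = 0.0058, y = -0.0456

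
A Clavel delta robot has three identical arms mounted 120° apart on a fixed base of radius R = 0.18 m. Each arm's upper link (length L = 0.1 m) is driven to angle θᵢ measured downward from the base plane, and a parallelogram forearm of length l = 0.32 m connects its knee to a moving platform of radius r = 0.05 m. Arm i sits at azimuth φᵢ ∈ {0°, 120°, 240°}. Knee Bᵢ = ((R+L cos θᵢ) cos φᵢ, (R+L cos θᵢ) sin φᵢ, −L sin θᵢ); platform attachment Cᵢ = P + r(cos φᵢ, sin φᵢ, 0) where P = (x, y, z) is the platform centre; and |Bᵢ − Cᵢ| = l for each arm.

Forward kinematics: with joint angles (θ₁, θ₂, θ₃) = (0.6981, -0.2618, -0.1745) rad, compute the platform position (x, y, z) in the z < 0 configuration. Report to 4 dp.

centre 1 = (0.2066·cos0.0°, 0.2066·sin0.0°, -0.0643) = (0.2066, 0.0000, -0.0643)
centre 2 = (0.2266·cos120.0°, 0.2266·sin120.0°, 0.0259) = (-0.1133, 0.1962, 0.0259)
arm 3 at φ=240.0°: e+L cos θ3 = 0.2285;  centre 3 = (-0.1142, -0.1979, 0.0174)
eliminate P² terms by subtracting sphere 1 from 2 and 3
plane₁₂: -0.6398x+0.3925y+0.1803z = 0.0052
det = 0.5050;  x = -0.0085+0.2682z,  y = -0.0006+-0.0223z
quadratic in z: (1.0724)z²+(0.0132)z+(-0.0520)=0, √Δ=0.4725 → z ∈ {-0.2264, 0.2141}; z = -0.2264 (taking z<0)
x = -0.0692, y = 0.0044

(-0.0692, 0.0044, -0.2264)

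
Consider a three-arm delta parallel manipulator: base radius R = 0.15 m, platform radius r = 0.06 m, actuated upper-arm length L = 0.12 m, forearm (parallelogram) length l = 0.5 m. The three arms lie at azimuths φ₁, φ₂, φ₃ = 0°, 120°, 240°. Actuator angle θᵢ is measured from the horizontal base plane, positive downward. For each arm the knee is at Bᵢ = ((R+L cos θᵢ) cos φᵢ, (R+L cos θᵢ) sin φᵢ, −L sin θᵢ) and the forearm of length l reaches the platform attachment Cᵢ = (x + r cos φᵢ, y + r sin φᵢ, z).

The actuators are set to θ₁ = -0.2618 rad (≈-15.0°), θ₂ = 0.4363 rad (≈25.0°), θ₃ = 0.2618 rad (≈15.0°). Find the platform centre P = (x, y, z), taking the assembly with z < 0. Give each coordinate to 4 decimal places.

arm 1 at φ=0.0°: ρ1 = 0.2059;  S1 = (0.2059, 0.0000, 0.0311)
S2 = (0.1988·cos120.0°, 0.1988·sin120.0°, -0.0507) = (-0.0994, 0.1721, -0.0507)
S3 = (0.2059·cos240.0°, 0.2059·sin240.0°, -0.0311) = (-0.1030, -0.1783, -0.0311)
subtract pairs → two planes through P
[-0.6106 0.3443 -0.1635]·P = -0.0013;  [-0.6177 -0.3566 -0.1242]·P = 0.0000
Cramer: x(z) = 0.0011-0.2349z;  y(z) = -0.0018+0.0585z
sphere 1 gives Az²+Bz+C=0 with A=1.0586, B=0.0339, C=-0.2071;  B²−4AC=0.8780;  roots -0.4586, 0.4266;  negative root z = -0.4586
x = 0.1088, y = -0.0287

(0.1088, -0.0287, -0.4586)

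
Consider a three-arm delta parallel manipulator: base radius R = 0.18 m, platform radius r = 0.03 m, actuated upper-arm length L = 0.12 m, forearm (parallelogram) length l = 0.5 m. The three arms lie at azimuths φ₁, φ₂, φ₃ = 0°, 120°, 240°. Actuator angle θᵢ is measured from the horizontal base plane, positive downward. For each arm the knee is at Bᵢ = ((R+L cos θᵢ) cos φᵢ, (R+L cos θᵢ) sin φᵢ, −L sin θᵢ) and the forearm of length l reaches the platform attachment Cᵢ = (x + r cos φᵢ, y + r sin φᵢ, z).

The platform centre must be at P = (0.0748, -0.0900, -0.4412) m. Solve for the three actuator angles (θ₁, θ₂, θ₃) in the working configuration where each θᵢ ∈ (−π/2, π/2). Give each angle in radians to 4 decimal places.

θ₁ = -0.0871, θ₂ = 0.7855, θ₃ = 0.0876

rotate P by −φ1: (0.0748, -0.0900, -0.4412)
  e−x'=0.0752;  (l²−L²−(e−x')²−y'²−z²)/2L = 0.1133
  √(A²+B²)=0.4476;  θ1 = -1.4020+1.3149 ≈ -0.0871
φ2=120.0° → target in arm frame (-0.1153, -0.0198)
  e−x'=0.2653;  (l²−L²−(e−x')²−y'²−z²)/2L = -0.1244
  √(A²+B²)=0.5148;  θ2 = -1.0293+1.8148 ≈ 0.7855
φ3=240.0° → target in arm frame (0.0405, 0.1098)
  A=0.1095, B=-0.4412, C=(l²−L²−A²−y'²−z²)/(2L)=0.0705
  √(A²+B²)=0.4546;  θ3 = -1.3276+1.4152 ≈ 0.0876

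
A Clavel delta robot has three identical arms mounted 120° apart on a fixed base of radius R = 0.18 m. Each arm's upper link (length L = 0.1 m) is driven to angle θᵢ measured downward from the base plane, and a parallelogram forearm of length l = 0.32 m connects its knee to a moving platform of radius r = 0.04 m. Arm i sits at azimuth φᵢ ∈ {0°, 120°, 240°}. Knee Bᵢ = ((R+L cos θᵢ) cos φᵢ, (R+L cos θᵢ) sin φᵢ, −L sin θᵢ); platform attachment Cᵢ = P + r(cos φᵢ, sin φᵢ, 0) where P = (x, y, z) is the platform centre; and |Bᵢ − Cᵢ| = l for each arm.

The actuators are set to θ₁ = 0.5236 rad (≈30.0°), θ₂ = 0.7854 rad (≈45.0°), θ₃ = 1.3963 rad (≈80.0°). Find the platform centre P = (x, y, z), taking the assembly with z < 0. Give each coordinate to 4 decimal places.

O1 = (0.2266·cos0.0°, 0.2266·sin0.0°, -0.0500) = (0.2266, 0.0000, -0.0500)
φ2=120.0°: virtual centre (-0.1054, 0.1825, -0.0707), radius l
φ3=240.0°: virtual centre (-0.0787, -0.1363, -0.0985), radius l
eliminate P² terms by subtracting sphere 1 from 2 and 3
linear system: -0.6639x+0.3650y = -0.0044−-0.0414z; -0.6106x+-0.2726y = -0.0194−-0.0970z
det = 0.4038;  x = 0.0205+-0.1156z,  y = 0.0251+-0.0968z
sphere 1 gives Az²+Bz+C=0 with A=1.0227, B=0.1428, C=-0.0568;  B²−4AC=0.2528;  roots -0.3156, 0.1760;  negative root z = -0.3156
x = 0.0570, y = 0.0557

(0.0570, 0.0557, -0.3156)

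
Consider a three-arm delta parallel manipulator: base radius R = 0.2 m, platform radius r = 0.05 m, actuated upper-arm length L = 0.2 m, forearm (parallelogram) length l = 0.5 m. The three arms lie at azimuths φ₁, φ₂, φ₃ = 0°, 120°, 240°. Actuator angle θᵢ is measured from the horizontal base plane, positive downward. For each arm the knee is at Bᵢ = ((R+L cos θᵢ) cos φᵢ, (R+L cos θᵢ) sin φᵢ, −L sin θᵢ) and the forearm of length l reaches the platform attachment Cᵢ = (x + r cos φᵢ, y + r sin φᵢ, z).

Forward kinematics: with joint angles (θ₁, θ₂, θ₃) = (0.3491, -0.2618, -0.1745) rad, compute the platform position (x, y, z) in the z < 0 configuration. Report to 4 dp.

(-0.0778, 0.0092, -0.3460)

arm 1 at φ=0.0°: (R−r)+L cos θ1 = 0.3379;  centre 1 = (0.3379, 0.0000, -0.0684)
arm 2 at φ=120.0°: (R−r)+L cos θ2 = 0.3432;  centre 2 = (-0.1716, 0.2972, 0.0518)
arm 3 at φ=240.0°: (R−r)+L cos θ3 = 0.3470;  centre 3 = (-0.1735, -0.3005, 0.0347)
|centre ₂|²−|centre ₁|² = 0.0016;  |centre ₃|²−|centre ₁|² = 0.0027
linear system: -1.0191x+0.5944y = 0.0016−0.2403z; -1.0228x+-0.6010y = 0.0027−0.2063z
Cramer: x(z) = -0.0021+0.2188z;  y(z) = -0.0009-0.0292z
into |P−centre ₁|² = l²: 1.0487z² + -0.0119z + -0.1297 = 0;  Δ = 0.5442;  z = -0.3460 or 0.3574 → z<0 root = -0.3460
x = -0.0778, y = 0.0092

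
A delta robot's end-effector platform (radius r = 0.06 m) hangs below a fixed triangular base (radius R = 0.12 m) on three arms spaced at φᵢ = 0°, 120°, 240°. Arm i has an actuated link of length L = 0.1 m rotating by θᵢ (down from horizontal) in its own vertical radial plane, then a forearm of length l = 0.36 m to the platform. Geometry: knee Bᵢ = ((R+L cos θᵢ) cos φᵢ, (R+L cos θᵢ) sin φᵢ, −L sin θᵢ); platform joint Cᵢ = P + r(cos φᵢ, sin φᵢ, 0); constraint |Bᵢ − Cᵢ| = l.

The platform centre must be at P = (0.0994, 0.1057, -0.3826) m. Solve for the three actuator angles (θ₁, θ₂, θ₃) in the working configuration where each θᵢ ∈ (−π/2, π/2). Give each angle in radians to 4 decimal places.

θ₁ = 0.4367, θ₂ = 0.6983, θ₃ = 1.3966

arm 1 (φ=0.0°): x'=0.0994, y'=0.1057
  A cos θ + B sin θ = C:  -0.0394·cos θ + -0.3826·sin θ = -0.1975
  θ1 = atan2(B,A) + arccos(C/0.3846) = 0.4367
arm 2 (φ=120.0°): x'=0.0418, y'=-0.1389
  A cos θ + B sin θ = C:  0.0182·cos θ + -0.3826·sin θ = -0.2321
  θ2 = atan2(B,A) + arccos(C/0.3830) = 0.6983
φ3=240.0° → target in arm frame (-0.1412, 0.0332)
  e−x'=0.2012;  (l²−L²−(e−x')²−y'²−z²)/2L = -0.3419
  θ3 = atan2(B,A) + arccos(C/0.4323) = 1.3966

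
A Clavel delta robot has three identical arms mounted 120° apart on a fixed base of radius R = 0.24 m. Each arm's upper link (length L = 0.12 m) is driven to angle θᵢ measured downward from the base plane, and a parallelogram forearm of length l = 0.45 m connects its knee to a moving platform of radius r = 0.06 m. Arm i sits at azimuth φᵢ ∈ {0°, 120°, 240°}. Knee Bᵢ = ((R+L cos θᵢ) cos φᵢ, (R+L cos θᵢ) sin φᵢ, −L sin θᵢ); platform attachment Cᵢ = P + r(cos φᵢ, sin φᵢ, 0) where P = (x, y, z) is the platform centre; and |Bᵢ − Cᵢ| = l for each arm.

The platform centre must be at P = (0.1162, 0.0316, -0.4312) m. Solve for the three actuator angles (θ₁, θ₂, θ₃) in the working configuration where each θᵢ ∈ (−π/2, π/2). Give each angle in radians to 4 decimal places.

θ₁ = 0.1746, θ₂ = 0.9603, θ₃ = 1.2222

rotate P by −φ1: (0.1162, 0.0316, -0.4312)
  e−x'=0.0638;  (l²−L²−(e−x')²−y'²−z²)/2L = -0.0121
  θ1 = atan2(B,A) + arccos(C/0.4359) = 0.1746
rotate P by −φ2: (-0.0307, -0.1164, -0.4312)
  A=0.2107, B=-0.4312, C=(l²−L²−A²−y'²−z²)/(2L)=-0.2325
  γ=atan2(-0.4312,0.2107)=-1.1162;  ψ=arccos(-0.4844)=2.0765;  θ2=γ+ψ≈0.9603
rotate P by −φ3: (-0.0855, 0.0848, -0.4312)
  A cos θ + B sin θ = C:  0.2655·cos θ + -0.4312·sin θ = -0.3146
  θ3 = atan2(B,A) + arccos(C/0.5064) = 1.2222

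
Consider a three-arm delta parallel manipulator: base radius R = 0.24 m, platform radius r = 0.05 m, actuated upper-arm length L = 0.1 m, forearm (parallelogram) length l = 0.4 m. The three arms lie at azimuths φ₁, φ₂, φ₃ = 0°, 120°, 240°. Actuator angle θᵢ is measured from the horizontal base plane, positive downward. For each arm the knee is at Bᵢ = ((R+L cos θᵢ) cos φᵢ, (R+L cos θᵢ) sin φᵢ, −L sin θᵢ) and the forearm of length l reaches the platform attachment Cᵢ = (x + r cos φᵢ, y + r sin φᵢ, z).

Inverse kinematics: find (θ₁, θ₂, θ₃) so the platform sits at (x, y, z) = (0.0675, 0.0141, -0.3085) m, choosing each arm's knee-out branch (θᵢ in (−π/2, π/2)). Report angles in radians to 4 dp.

rotate P by −φ1: (0.0675, 0.0141, -0.3085)
  e−x'=0.1225;  (l²−L²−(e−x')²−y'²−z²)/2L = 0.1981
  γ=atan2(-0.3085,0.1225)=-1.1928;  ψ=arccos(0.5969)=0.9312;  θ1=γ+ψ≈-0.2616
arm 2 (φ=120.0°): x'=-0.0215, y'=-0.0655
  e−x'=0.2115;  (l²−L²−(e−x')²−y'²−z²)/2L = 0.0289
  γ=atan2(-0.3085,0.2115)=-0.9697;  ψ=arccos(0.0774)=1.4934;  θ2=γ+ψ≈0.5236
rotate P by −φ3: (-0.0460, 0.0514, -0.3085)
  e−x'=0.2360;  (l²−L²−(e−x')²−y'²−z²)/2L = -0.0175
  γ=atan2(-0.3085,0.2360)=-0.9178;  ψ=arccos(-0.0450)=1.6158;  θ3=γ+ψ≈0.6979

θ₁ = -0.2616, θ₂ = 0.5236, θ₃ = 0.6979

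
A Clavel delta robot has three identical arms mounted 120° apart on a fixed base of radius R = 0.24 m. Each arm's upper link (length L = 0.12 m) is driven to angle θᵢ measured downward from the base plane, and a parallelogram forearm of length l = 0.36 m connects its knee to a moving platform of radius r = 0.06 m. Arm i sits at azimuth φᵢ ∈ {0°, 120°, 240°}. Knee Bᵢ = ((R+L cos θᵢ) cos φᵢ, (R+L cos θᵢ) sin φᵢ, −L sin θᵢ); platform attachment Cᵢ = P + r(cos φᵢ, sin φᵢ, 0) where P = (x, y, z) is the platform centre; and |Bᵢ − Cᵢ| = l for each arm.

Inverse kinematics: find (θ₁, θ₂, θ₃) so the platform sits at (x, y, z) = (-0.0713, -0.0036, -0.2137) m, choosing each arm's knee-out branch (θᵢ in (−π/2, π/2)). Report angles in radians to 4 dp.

θ₁ = 0.7856, θ₂ = -0.1742, θ₃ = -0.2612

φ1=0.0° → target in arm frame (-0.0713, -0.0036)
  e−x'=0.2513;  (l²−L²−(e−x')²−y'²−z²)/2L = 0.0265
  √(A²+B²)=0.3299;  θ1 = -0.7047+1.4903 ≈ 0.7856
φ2=120.0° → target in arm frame (0.0325, 0.0635)
  A cos θ + B sin θ = C:  0.1475·cos θ + -0.2137·sin θ = 0.1823
  √(A²+B²)=0.2596;  θ2 = -0.9668+0.7925 ≈ -0.1742
φ3=240.0° → target in arm frame (0.0388, -0.0599)
  A cos θ + B sin θ = C:  0.1412·cos θ + -0.2137·sin θ = 0.1916
  γ=atan2(-0.2137,0.1412)=-0.9868;  ψ=arccos(0.7481)=0.7256;  θ3=γ+ψ≈-0.2612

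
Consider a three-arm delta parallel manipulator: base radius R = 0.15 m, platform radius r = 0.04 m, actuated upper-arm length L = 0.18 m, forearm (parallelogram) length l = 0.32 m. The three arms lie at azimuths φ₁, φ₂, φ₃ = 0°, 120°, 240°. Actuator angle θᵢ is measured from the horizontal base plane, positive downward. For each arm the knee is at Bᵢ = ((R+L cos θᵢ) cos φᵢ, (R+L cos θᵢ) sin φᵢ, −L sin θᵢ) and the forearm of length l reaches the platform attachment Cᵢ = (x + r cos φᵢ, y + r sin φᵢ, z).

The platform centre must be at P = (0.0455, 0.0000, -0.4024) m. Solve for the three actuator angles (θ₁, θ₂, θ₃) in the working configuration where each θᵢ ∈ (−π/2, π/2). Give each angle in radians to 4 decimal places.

rotate P by −φ1: (0.0455, 0.0000, -0.4024)
  A cos θ + B sin θ = C:  0.0645·cos θ + -0.4024·sin θ = -0.2669
  γ=atan2(-0.4024,0.0645)=-1.4119;  ψ=arccos(-0.6549)=2.2849;  θ1=γ+ψ≈0.8730
arm 2 (φ=120.0°): x'=-0.0227, y'=-0.0394
  A cos θ + B sin θ = C:  0.1327·cos θ + -0.4024·sin θ = -0.3086
  θ2 = atan2(B,A) + arccos(C/0.4237) = 1.1345
arm 3 (φ=240.0°): x'=-0.0228, y'=0.0394
  e−x'=0.1328;  (l²−L²−(e−x')²−y'²−z²)/2L = -0.3086
  √(A²+B²)=0.4237;  θ3 = -1.2521+2.3867 ≈ 1.1345

θ₁ = 0.8730, θ₂ = 1.1345, θ₃ = 1.1345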